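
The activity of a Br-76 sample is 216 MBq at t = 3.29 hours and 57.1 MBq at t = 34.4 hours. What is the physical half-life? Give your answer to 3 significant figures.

16.2 hours

Over Δt = 34.4 − 3.29 = 31.11 hours, the level fell by a factor of 216/57.1 ≈ 3.7828.
n = log₂(3.7828) ≈ 1.9195 half-lives, so t½ = 31.11/1.9195 ≈ 16.208 hours.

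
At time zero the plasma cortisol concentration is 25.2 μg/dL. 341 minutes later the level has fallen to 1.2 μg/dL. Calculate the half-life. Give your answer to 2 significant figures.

A/A₀ = 1.2/25.2 ≈ 0.047619.
n = log₂(21) ≈ 4.3923 half-lives elapsed in 341 minutes.
t½ = 341/4.3923 ≈ 77.636 minutes.

78 minutes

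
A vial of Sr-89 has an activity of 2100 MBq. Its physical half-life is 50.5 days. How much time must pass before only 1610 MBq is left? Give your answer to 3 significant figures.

Fraction remaining = 1610/2100 ≈ 0.76667.
n = log₂(2100/1610) = ln(1.3043)/ln 2 ≈ 0.38333 half-lives.
t = n × t½ = 0.38333 × 50.5 ≈ 19.358 days.

19.4 days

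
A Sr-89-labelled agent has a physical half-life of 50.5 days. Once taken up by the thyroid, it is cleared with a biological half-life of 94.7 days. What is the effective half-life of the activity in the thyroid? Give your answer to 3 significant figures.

32.9 days

1/t_eff = 1/t_phys + 1/t_biol = 1/50.5 + 1/94.7 = 0.030362 per day.
t_eff = 50.5 × 94.7 / (50.5 + 94.7) ≈ 32.936 days.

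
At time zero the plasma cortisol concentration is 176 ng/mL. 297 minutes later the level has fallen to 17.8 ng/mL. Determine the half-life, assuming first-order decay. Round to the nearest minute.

90 minutes

A/A₀ = 17.8/176 ≈ 0.10114.
n = log₂(9.8876) ≈ 3.3056 half-lives elapsed in 297 minutes.
t½ = 297/3.3056 ≈ 89.847 minutes.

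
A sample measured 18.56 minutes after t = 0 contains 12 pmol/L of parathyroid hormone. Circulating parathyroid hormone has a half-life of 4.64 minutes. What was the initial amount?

Number of half-lives elapsed: n = 18.56/4.64 ≈ 4.
A₀ = A × 2^n = 12 × 2^4 = 12 × 16 ≈ 192 pmol/L.

192 pmol/L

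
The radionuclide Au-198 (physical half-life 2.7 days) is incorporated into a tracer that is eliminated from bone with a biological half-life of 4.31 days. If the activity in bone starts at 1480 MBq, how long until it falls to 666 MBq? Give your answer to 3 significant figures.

1/t_eff = 1/t_phys + 1/t_biol = 1/2.7 + 1/4.31 = 0.60239 per day.
t_eff = 2.7 × 4.31 / (2.7 + 4.31) ≈ 1.6601 days.
n = log₂(1480/666) ≈ 1.152; t = 1.152 × 1.6601 ≈ 1.9124 days.

1.91 days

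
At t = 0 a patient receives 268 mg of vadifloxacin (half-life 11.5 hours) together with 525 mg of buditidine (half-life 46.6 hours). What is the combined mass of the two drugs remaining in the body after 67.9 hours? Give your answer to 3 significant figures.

vadifloxacin: 268 × (1/2)^(67.9/11.5) = 268 × (1/2)^5.9043 ≈ 4.4745 mg.
buditidine: 525 × (1/2)^(67.9/46.6) = 525 × (1/2)^1.4571 ≈ 191.22 mg.
Total = 4.4745 + 191.22 ≈ 195.69 mg.

196 mg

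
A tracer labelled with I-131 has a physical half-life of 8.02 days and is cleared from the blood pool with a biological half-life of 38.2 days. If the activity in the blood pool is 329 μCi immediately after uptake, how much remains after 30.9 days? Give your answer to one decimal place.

13.0 μCi

1/t_eff = 1/t_phys + 1/t_biol = 1/8.02 + 1/38.2 = 0.15087 per day.
t_eff = 8.02 × 38.2 / (8.02 + 38.2) ≈ 6.6284 days.
Remaining = 329 × (1/2)^(30.9/6.6284) = 329 × (1/2)^4.6618 ≈ 12.998 μCi.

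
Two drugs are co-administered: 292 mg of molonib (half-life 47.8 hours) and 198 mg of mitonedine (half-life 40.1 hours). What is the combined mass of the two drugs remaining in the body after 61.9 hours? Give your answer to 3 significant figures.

molonib: 292 × (1/2)^(61.9/47.8) = 292 × (1/2)^1.295 ≈ 119 mg.
mitonedine: 198 × (1/2)^(61.9/40.1) = 198 × (1/2)^1.5436 ≈ 67.918 mg.
Total = 119 + 67.918 ≈ 186.92 mg.

187 mg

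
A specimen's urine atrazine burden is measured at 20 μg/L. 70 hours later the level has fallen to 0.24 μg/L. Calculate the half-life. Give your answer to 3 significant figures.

A/A₀ = 0.24/20 ≈ 0.012.
n = log₂(83.333) ≈ 6.3808 half-lives elapsed in 70 hours.
t½ = 70/6.3808 ≈ 10.97 hours.

11.0 hours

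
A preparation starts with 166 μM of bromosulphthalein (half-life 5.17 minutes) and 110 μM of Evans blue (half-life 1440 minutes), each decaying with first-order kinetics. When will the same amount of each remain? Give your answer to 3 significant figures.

Set 166·(1/2)^(t/5.17) = 110·(1/2)^(t/1440).
Taking log₂: log₂(166/110) = t·(1/5.17 − 1/1440).
log₂(1.5091) = 0.59368; 1/5.17 − 1/1440 = 0.19273.
t = 0.59368 / 0.19273 ≈ 3.0804 minutes.

3.08 minutes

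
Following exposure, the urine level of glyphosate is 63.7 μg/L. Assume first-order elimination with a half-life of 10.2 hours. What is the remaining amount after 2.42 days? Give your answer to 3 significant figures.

1.23 μg/L

Convert the elapsed time: 2.42 days = 58.08 hours.
Number of half-lives: n = 58.08/10.2 ≈ 5.6941.
Remaining = 63.7 × (1/2)^5.6941 = 63.7 × 0.019315 ≈ 1.2304 μg/L.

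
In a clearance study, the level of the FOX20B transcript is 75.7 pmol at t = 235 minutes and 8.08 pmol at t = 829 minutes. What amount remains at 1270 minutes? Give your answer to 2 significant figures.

Over Δt = 829 − 235 = 594 minutes, the level fell by a factor of 75.7/8.08 ≈ 9.3688.
n = log₂(9.3688) ≈ 3.2279 half-lives, so t½ = 594/3.2279 ≈ 184.02 minutes.
From t = 829 to t = 1270: 8.08 × (1/2)^((1270−829)/184.02) ≈ 1.5346 pmol.

1.5 pmol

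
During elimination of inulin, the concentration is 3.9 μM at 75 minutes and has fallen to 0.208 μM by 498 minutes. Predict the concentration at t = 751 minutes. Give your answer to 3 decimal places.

Over Δt = 498 − 75 = 423 minutes, the level fell by a factor of 3.9/0.208 ≈ 18.75.
n = log₂(18.75) ≈ 4.2288 half-lives, so t½ = 423/4.2288 ≈ 100.03 minutes.
From t = 498 to t = 751: 0.208 × (1/2)^((751−498)/100.03) ≈ 0.03603 μM.

0.036 μM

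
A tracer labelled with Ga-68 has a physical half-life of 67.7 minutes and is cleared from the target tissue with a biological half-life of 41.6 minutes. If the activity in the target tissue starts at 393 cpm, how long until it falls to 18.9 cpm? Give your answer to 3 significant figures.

113 minutes

1/t_eff = 1/t_phys + 1/t_biol = 1/67.7 + 1/41.6 = 0.03881 per minute.
t_eff = 67.7 × 41.6 / (67.7 + 41.6) ≈ 25.767 minutes.
n = log₂(393/18.9) ≈ 4.3781; t = 4.3781 × 25.767 ≈ 112.81 minutes.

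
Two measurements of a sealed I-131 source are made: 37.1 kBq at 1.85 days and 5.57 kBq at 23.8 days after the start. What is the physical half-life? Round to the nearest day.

Over Δt = 23.8 − 1.85 = 21.95 days, the level fell by a factor of 37.1/5.57 ≈ 6.6607.
n = log₂(6.6607) ≈ 2.7357 half-lives, so t½ = 21.95/2.7357 ≈ 8.0236 days.

8 days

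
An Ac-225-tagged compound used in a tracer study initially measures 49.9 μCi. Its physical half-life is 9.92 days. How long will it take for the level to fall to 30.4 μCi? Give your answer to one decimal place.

7.1 days

Fraction remaining = 30.4/49.9 ≈ 0.60922.
n = log₂(49.9/30.4) = ln(1.6414)/ln 2 ≈ 0.71497 half-lives.
t = n × t½ = 0.71497 × 9.92 ≈ 7.0925 days.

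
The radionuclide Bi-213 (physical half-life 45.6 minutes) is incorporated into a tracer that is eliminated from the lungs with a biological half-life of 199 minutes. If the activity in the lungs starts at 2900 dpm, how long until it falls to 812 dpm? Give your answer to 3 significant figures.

68.1 minutes

1/t_eff = 1/t_phys + 1/t_biol = 1/45.6 + 1/199 = 0.026955 per minute.
t_eff = 45.6 × 199 / (45.6 + 199) ≈ 37.099 minutes.
n = log₂(2900/812) ≈ 1.8365; t = 1.8365 × 37.099 ≈ 68.132 minutes.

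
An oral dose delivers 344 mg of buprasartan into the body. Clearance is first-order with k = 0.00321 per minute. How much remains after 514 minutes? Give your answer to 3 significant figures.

66.1 mg

t½ = ln 2 / k = 0.69315 / 0.00321 ≈ 215.93 minutes.
Number of half-lives: n = 514/215.93 ≈ 2.3804.
Remaining = 344 × (1/2)^2.3804 = 344 × 0.19206 ≈ 66.069 mg.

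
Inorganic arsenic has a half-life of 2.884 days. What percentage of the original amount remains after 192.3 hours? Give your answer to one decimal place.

14.6%

192.3 hours = 8.0125 days.
n = 8.0125/2.884 ≈ 2.7783 half-lives.
Fraction remaining = (1/2)^2.7783 ≈ 0.14577, i.e. 14.577%.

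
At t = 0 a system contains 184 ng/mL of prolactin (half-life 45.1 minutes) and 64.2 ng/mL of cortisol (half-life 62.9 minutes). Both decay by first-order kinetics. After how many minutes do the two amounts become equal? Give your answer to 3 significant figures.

Set 184·(1/2)^(t/45.1) = 64.2·(1/2)^(t/62.9).
Taking log₂: log₂(184/64.2) = t·(1/45.1 − 1/62.9).
log₂(2.866) = 1.5191; 1/45.1 − 1/62.9 = 0.0062747.
t = 1.5191 / 0.0062747 ≈ 242.09 minutes.

242 minutes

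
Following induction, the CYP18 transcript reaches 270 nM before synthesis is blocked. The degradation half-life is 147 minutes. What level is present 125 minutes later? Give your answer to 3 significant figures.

Number of half-lives: n = 125/147 ≈ 0.85034.
Remaining = 270 × (1/2)^0.85034 = 270 × 0.55465 ≈ 149.76 nM.

150 nM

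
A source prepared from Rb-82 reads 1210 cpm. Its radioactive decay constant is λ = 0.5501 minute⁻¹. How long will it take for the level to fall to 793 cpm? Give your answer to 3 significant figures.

t½ = ln 2 / λ = 0.69315 / 0.5501 ≈ 1.26 minutes.
Fraction remaining = 793/1210 ≈ 0.65537.
n = log₂(1210/793) = ln(1.5259)/ln 2 ≈ 0.60961 half-lives.
t = n × t½ = 0.60961 × 1.26 ≈ 0.76814 minutes.

0.768 minutes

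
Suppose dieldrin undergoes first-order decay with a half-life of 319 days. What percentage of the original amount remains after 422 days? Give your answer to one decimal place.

n = 422/319 ≈ 1.3229 half-lives.
Fraction remaining = (1/2)^1.3229 ≈ 0.39974, i.e. 39.974%.

40.0%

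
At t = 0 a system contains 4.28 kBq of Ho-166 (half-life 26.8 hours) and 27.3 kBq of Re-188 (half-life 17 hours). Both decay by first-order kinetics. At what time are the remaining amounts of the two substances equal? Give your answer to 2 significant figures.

Set 4.28·(1/2)^(t/26.8) = 27.3·(1/2)^(t/17).
Taking log₂: log₂(4.28/27.3) = t·(1/26.8 − 1/17).
log₂(0.15678) = -2.6732; 1/26.8 − 1/17 = -0.02151.
t = -2.6732 / -0.02151 ≈ 124.28 hours.

120 hours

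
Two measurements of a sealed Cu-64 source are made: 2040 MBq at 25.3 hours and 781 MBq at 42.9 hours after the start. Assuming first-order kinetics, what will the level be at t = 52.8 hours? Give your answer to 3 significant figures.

455 MBq

Over Δt = 42.9 − 25.3 = 17.6 hours, the level fell by a factor of 2040/781 ≈ 2.612.
n = log₂(2.612) ≈ 1.3852 half-lives, so t½ = 17.6/1.3852 ≈ 12.706 hours.
From t = 42.9 to t = 52.8: 781 × (1/2)^((52.8−42.9)/12.706) ≈ 455.09 MBq.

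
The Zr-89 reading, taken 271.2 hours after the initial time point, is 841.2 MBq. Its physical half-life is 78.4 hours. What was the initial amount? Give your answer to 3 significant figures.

9250 MBq

Number of half-lives elapsed: n = 271.2/78.4 ≈ 3.4592.
A₀ = A × 2^n = 841.2 × 2^3.4592 = 841.2 × 10.998 ≈ 9251.6 MBq.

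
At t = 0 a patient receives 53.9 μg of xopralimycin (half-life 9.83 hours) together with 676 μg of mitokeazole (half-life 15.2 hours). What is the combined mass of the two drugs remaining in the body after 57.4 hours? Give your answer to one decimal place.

xopralimycin: 53.9 × (1/2)^(57.4/9.83) = 53.9 × (1/2)^5.8393 ≈ 0.94144 μg.
mitokeazole: 676 × (1/2)^(57.4/15.2) = 676 × (1/2)^3.7763 ≈ 49.336 μg.
Total = 0.94144 + 49.336 ≈ 50.277 μg.

50.3 μg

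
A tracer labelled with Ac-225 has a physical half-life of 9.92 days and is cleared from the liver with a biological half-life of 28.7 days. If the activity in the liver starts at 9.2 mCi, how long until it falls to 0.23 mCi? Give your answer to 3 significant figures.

1/t_eff = 1/t_phys + 1/t_biol = 1/9.92 + 1/28.7 = 0.13565 per day.
t_eff = 9.92 × 28.7 / (9.92 + 28.7) ≈ 7.3719 days.
n = log₂(9.2/0.23) ≈ 5.3219; t = 5.3219 × 7.3719 ≈ 39.233 days.

39.2 days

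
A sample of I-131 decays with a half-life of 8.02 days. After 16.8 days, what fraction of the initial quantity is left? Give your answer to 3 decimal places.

n = 16.8/8.02 ≈ 2.0948 half-lives.
Fraction remaining = (1/2)^2.0948 ≈ 0.23411.

0.234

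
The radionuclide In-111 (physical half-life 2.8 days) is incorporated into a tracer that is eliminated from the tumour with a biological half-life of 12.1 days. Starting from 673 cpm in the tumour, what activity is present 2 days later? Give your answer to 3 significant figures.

1/t_eff = 1/t_phys + 1/t_biol = 1/2.8 + 1/12.1 = 0.43979 per day.
t_eff = 2.8 × 12.1 / (2.8 + 12.1) ≈ 2.2738 days.
Remaining = 673 × (1/2)^(2/2.2738) = 673 × (1/2)^0.87957 ≈ 365.79 cpm.

366 cpm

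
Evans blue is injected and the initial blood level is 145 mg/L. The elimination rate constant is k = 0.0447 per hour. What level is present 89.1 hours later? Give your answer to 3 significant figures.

2.70 mg/L

t½ = ln 2 / k = 0.69315 / 0.0447 ≈ 15.507 hours.
Number of half-lives: n = 89.1/15.507 ≈ 5.7459.
Remaining = 145 × (1/2)^5.7459 = 145 × 0.018634 ≈ 2.7019 mg/L.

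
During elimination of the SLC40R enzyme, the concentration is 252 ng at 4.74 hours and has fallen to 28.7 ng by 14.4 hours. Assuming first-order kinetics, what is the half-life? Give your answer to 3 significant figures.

Over Δt = 14.4 − 4.74 = 9.66 hours, the level fell by a factor of 252/28.7 ≈ 8.7805.
n = log₂(8.7805) ≈ 3.1343 half-lives, so t½ = 9.66/3.1343 ≈ 3.082 hours.

3.08 hours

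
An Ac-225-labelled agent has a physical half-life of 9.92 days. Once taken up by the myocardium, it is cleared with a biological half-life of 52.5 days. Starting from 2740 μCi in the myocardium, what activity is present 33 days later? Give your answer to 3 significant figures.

1/t_eff = 1/t_phys + 1/t_biol = 1/9.92 + 1/52.5 = 0.11985 per day.
t_eff = 9.92 × 52.5 / (9.92 + 52.5) ≈ 8.3435 days.
Remaining = 2740 × (1/2)^(33/8.3435) = 2740 × (1/2)^3.9552 ≈ 176.65 μCi.

177 μCi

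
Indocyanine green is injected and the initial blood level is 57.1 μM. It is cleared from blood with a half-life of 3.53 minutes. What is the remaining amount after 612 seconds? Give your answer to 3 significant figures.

7.71 μM

Convert the elapsed time: 612 seconds = 10.2 minutes.
Number of half-lives: n = 10.2/3.53 ≈ 2.8895.
Remaining = 57.1 × (1/2)^2.8895 = 57.1 × 0.13495 ≈ 7.7056 μM.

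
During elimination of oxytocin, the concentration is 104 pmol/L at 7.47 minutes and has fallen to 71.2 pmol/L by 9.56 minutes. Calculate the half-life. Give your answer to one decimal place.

Over Δt = 9.56 − 7.47 = 2.09 minutes, the level fell by a factor of 104/71.2 ≈ 1.4607.
n = log₂(1.4607) ≈ 0.54663 half-lives, so t½ = 2.09/0.54663 ≈ 3.8234 minutes.

3.8 minutes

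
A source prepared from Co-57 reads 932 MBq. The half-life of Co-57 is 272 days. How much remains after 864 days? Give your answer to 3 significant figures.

103 MBq

Number of half-lives: n = 864/272 ≈ 3.1765.
Remaining = 932 × (1/2)^3.1765 = 932 × 0.11061 ≈ 103.09 MBq.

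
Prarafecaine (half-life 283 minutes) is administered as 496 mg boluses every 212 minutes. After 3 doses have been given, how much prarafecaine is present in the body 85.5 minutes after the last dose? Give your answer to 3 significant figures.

784 mg

The 3 doses were given 509.5, 297.5, 85.5 minutes ago.
Total = 496·(1/2)^(509.5/283) + 496·(1/2)^(297.5/283) + 496·(1/2)^(85.5/283)
      = 142.4 + 239.35 + 402.29 ≈ 784.04 mg.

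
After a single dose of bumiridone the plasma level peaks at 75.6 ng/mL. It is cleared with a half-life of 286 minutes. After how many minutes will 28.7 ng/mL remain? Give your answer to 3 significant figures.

400 minutes

Fraction remaining = 28.7/75.6 ≈ 0.37963.
n = log₂(75.6/28.7) = ln(2.6341)/ln 2 ≈ 1.3973 half-lives.
t = n × t½ = 1.3973 × 286 ≈ 399.64 minutes.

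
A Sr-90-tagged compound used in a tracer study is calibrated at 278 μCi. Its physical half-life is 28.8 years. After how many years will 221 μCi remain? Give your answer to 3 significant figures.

Fraction remaining = 221/278 ≈ 0.79496.
n = log₂(278/221) = ln(1.2579)/ln 2 ≈ 0.33104 half-lives.
t = n × t½ = 0.33104 × 28.8 ≈ 9.5339 years.

9.53 years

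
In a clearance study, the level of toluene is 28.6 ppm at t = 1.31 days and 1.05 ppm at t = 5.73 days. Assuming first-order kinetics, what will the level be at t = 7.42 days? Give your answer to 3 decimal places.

0.297 ppm

Over Δt = 5.73 − 1.31 = 4.42 days, the level fell by a factor of 28.6/1.05 ≈ 27.238.
n = log₂(27.238) ≈ 4.7676 half-lives, so t½ = 4.42/4.7676 ≈ 0.9271 days.
From t = 5.73 to t = 7.42: 1.05 × (1/2)^((7.42−5.73)/0.9271) ≈ 0.29679 ppm.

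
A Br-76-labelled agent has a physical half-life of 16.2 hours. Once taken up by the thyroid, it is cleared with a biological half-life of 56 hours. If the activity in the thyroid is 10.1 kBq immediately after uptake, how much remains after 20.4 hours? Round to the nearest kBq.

3 kBq

1/t_eff = 1/t_phys + 1/t_biol = 1/16.2 + 1/56 = 0.079586 per hour.
t_eff = 16.2 × 56 / (16.2 + 56) ≈ 12.565 hours.
Remaining = 10.1 × (1/2)^(20.4/12.565) = 10.1 × (1/2)^1.6235 ≈ 3.2778 kBq.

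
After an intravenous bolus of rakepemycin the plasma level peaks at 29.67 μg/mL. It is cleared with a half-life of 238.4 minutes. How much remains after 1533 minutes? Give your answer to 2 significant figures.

Number of half-lives: n = 1533/238.4 ≈ 6.4304.
Remaining = 29.67 × (1/2)^6.4304 = 29.67 × 0.011595 ≈ 0.34402 μg/mL.

0.34 μg/mL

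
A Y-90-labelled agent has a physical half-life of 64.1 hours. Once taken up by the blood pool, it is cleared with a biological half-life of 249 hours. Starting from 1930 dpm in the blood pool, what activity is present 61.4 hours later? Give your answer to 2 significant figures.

1/t_eff = 1/t_phys + 1/t_biol = 1/64.1 + 1/249 = 0.019617 per hour.
t_eff = 64.1 × 249 / (64.1 + 249) ≈ 50.977 hours.
Remaining = 1930 × (1/2)^(61.4/50.977) = 1930 × (1/2)^1.2045 ≈ 837.49 dpm.

840 dpm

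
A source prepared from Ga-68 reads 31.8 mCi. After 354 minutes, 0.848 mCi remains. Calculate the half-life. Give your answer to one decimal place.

A/A₀ = 0.848/31.8 ≈ 0.026667.
n = log₂(37.5) ≈ 5.2288 half-lives elapsed in 354 minutes.
t½ = 354/5.2288 ≈ 67.702 minutes.

67.7 minutes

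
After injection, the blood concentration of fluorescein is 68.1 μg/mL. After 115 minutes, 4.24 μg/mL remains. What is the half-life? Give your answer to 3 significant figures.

A/A₀ = 4.24/68.1 ≈ 0.062261.
n = log₂(16.061) ≈ 4.0055 half-lives elapsed in 115 minutes.
t½ = 115/4.0055 ≈ 28.71 minutes.

28.7 minutes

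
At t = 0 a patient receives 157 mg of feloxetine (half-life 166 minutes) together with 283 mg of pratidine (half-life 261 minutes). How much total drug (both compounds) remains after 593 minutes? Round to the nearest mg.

72 mg

feloxetine: 157 × (1/2)^(593/166) = 157 × (1/2)^3.5723 ≈ 13.199 mg.
pratidine: 283 × (1/2)^(593/261) = 283 × (1/2)^2.272 ≈ 58.592 mg.
Total = 13.199 + 58.592 ≈ 71.791 mg.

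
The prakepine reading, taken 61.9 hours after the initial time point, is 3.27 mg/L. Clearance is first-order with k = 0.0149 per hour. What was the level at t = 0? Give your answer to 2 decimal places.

8.22 mg/L

t½ = ln 2 / k = 0.69315 / 0.0149 ≈ 46.52 hours.
Number of half-lives elapsed: n = 61.9/46.52 ≈ 1.3306.
A₀ = A × 2^n = 3.27 × 2^1.3306 = 3.27 × 2.5151 ≈ 8.2244 mg/L.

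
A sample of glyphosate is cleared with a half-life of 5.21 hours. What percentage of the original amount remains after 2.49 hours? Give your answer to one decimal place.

71.8%

n = 2.49/5.21 ≈ 0.47793 half-lives.
Fraction remaining = (1/2)^0.47793 ≈ 0.71801, i.e. 71.801%.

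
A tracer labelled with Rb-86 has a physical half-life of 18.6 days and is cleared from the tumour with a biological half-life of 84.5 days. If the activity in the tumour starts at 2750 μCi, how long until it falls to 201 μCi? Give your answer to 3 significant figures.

1/t_eff = 1/t_phys + 1/t_biol = 1/18.6 + 1/84.5 = 0.065598 per day.
t_eff = 18.6 × 84.5 / (18.6 + 84.5) ≈ 15.244 days.
n = log₂(2750/201) ≈ 3.7742; t = 3.7742 × 15.244 ≈ 57.535 days.

57.5 days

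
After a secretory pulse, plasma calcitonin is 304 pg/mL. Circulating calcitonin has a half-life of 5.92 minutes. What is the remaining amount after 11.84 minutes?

76 pg/mL

Elapsed time is 2 half-lives (11.84/5.92).
Each half-life halves the amount: 304 × (1/2)^2 = 304/4 = 76 pg/mL.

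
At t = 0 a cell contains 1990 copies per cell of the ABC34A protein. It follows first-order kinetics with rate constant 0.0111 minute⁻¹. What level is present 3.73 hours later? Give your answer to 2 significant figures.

t½ = ln 2 / λ = 0.69315 / 0.0111 ≈ 62.446 minutes.
Convert the elapsed time: 3.73 hours = 223.8 minutes.
Number of half-lives: n = 223.8/62.446 ≈ 3.5839.
Remaining = 1990 × (1/2)^3.5839 = 1990 × 0.083394 ≈ 165.95 copies per cell.

170 copies per cell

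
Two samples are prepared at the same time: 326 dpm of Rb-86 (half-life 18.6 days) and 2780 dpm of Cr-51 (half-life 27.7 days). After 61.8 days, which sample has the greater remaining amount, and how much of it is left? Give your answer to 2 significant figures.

Cr-51, 590 dpm

Rb-86: 326 × (1/2)^3.3226 ≈ 32.585 dpm.
Cr-51: 2780 × (1/2)^2.231 ≈ 592.15 dpm.
Cr-51 has more remaining, at ≈ 592.15 dpm.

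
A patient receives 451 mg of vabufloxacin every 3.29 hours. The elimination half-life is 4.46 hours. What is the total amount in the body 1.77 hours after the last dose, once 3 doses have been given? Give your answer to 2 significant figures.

670 mg

The 3 doses were given 8.35, 5.06, 1.77 hours ago.
Total = 451·(1/2)^(8.35/4.46) + 451·(1/2)^(5.06/4.46) + 451·(1/2)^(1.77/4.46)
      = 123.19 + 205.42 + 342.54 ≈ 671.16 mg.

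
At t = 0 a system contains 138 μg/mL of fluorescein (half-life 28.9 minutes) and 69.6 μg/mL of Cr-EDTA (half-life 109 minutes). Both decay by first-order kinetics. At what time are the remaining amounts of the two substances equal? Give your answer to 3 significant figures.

38.8 minutes

Set 138·(1/2)^(t/28.9) = 69.6·(1/2)^(t/109).
Taking log₂: log₂(138/69.6) = t·(1/28.9 − 1/109).
log₂(1.9828) = 0.98751; 1/28.9 − 1/109 = 0.025428.
t = 0.98751 / 0.025428 ≈ 38.836 minutes.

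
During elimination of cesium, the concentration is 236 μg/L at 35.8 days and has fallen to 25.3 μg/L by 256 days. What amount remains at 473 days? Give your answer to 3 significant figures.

Over Δt = 256 − 35.8 = 220.2 days, the level fell by a factor of 236/25.3 ≈ 9.3281.
n = log₂(9.3281) ≈ 3.2216 half-lives, so t½ = 220.2/3.2216 ≈ 68.352 days.
From t = 256 to t = 473: 25.3 × (1/2)^((473−256)/68.352) ≈ 2.8017 μg/L.

2.80 μg/L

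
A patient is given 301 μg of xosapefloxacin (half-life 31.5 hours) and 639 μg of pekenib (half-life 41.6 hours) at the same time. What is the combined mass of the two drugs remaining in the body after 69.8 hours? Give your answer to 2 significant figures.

260 μg

xosapefloxacin: 301 × (1/2)^(69.8/31.5) = 301 × (1/2)^2.2159 ≈ 64.792 μg.
pekenib: 639 × (1/2)^(69.8/41.6) = 639 × (1/2)^1.6779 ≈ 199.71 μg.
Total = 64.792 + 199.71 ≈ 264.51 μg.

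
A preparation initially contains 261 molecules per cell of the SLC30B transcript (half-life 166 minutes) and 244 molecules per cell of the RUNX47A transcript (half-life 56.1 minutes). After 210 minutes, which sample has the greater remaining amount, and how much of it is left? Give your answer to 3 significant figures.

SLC30B transcript: 261 × (1/2)^1.2651 ≈ 108.6 molecules per cell.
RUNX47A transcript: 244 × (1/2)^3.7433 ≈ 18.22 molecules per cell.
SLC30B transcript has more remaining, at ≈ 108.6 molecules per cell.

SLC30B transcript, 109 molecules per cell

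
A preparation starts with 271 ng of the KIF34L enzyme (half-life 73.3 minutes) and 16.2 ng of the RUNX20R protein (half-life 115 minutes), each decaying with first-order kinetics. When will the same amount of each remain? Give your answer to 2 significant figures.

820 minutes

Set 271·(1/2)^(t/73.3) = 16.2·(1/2)^(t/115).
Taking log₂: log₂(271/16.2) = t·(1/73.3 − 1/115).
log₂(16.728) = 4.0642; 1/73.3 − 1/115 = 0.0049469.
t = 4.0642 / 0.0049469 ≈ 821.57 minutes.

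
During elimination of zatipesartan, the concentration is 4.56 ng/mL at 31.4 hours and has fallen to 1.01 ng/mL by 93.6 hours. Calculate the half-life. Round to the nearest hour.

Over Δt = 93.6 − 31.4 = 62.2 hours, the level fell by a factor of 4.56/1.01 ≈ 4.5149.
n = log₂(4.5149) ≈ 2.1747 half-lives, so t½ = 62.2/2.1747 ≈ 28.602 hours.

29 hours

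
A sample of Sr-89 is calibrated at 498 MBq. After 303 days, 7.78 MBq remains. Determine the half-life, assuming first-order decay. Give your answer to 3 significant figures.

50.5 days

A/A₀ = 7.78/498 ≈ 0.015622.
n = log₂(64.01) ≈ 6.0002 half-lives elapsed in 303 days.
t½ = 303/6.0002 ≈ 50.498 days.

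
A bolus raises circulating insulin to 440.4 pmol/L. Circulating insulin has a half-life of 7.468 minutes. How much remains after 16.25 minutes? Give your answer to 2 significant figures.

97 pmol/L

Number of half-lives: n = 16.25/7.468 ≈ 2.176.
Remaining = 440.4 × (1/2)^2.176 = 440.4 × 0.2213 ≈ 97.459 pmol/L.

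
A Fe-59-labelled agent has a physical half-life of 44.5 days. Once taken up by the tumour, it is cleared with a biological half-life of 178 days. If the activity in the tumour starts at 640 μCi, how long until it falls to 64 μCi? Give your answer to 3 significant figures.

118 days

1/t_eff = 1/t_phys + 1/t_biol = 1/44.5 + 1/178 = 0.02809 per day.
t_eff = 44.5 × 178 / (44.5 + 178) ≈ 35.6 days.
n = log₂(640/64) ≈ 3.3219; t = 3.3219 × 35.6 ≈ 118.26 days.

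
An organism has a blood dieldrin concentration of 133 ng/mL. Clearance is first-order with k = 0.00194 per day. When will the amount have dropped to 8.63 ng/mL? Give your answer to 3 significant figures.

t½ = ln 2 / k = 0.69315 / 0.00194 ≈ 357.29 days.
Fraction remaining = 8.63/133 ≈ 0.064887.
n = log₂(133/8.63) = ln(15.411)/ln 2 ≈ 3.9459 half-lives.
t = n × t½ = 3.9459 × 357.29 ≈ 1409.8 days.

1410 days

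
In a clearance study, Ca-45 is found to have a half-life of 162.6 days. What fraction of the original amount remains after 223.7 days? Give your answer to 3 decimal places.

n = 223.7/162.6 ≈ 1.3758 half-lives.
Fraction remaining = (1/2)^1.3758 ≈ 0.38535.

0.385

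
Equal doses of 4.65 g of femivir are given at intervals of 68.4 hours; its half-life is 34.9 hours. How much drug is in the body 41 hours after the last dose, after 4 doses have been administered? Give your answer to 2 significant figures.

The 4 doses were given 246.2, 177.8, 109.4, 41 hours ago.
Total = 4.65·(1/2)^(246.2/34.9) + 4.65·(1/2)^(177.8/34.9) + 4.65·(1/2)^(109.4/34.9) + 4.65·(1/2)^(41/34.9)
      = 0.034983 + 0.13609 + 0.52945 + 2.0597 ≈ 2.7602 g.

2.8 g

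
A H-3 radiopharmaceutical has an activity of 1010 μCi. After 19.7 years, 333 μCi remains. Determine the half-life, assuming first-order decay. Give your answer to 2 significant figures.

12 years

A/A₀ = 333/1010 ≈ 0.3297.
n = log₂(3.033) ≈ 1.6008 half-lives elapsed in 19.7 years.
t½ = 19.7/1.6008 ≈ 12.307 years.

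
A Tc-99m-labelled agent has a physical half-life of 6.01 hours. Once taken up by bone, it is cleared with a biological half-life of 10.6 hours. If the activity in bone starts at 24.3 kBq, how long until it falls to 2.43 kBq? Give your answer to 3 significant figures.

1/t_eff = 1/t_phys + 1/t_biol = 1/6.01 + 1/10.6 = 0.26073 per hour.
t_eff = 6.01 × 10.6 / (6.01 + 10.6) ≈ 3.8354 hours.
n = log₂(24.3/2.43) ≈ 3.3219; t = 3.3219 × 3.8354 ≈ 12.741 hours.

12.7 hours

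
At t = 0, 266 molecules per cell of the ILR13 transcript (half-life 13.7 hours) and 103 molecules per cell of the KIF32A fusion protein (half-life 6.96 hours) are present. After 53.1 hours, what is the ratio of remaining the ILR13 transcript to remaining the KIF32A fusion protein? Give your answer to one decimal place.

34.8

ILR13 transcript: 266 × (1/2)^(53.1/13.7) = 266 × (1/2)^3.8759 ≈ 18.118 molecules per cell.
KIF32A fusion protein: 103 × (1/2)^(53.1/6.96) = 103 × (1/2)^7.6293 ≈ 0.52022 molecules per cell.
Ratio ≈ 18.118 / 0.52022 ≈ 34.828.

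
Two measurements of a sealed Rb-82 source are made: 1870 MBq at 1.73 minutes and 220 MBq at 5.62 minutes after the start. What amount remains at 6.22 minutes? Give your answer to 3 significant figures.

158 MBq

Over Δt = 5.62 − 1.73 = 3.89 minutes, the level fell by a factor of 1870/220 ≈ 8.5.
n = log₂(8.5) ≈ 3.0875 half-lives, so t½ = 3.89/3.0875 ≈ 1.2599 minutes.
From t = 5.62 to t = 6.22: 220 × (1/2)^((6.22−5.62)/1.2599) ≈ 158.15 MBq.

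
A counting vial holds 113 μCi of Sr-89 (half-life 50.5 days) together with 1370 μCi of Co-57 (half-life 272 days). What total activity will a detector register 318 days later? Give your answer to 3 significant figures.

Sr-89: 113 × (1/2)^(318/50.5) = 113 × (1/2)^6.297 ≈ 1.4371 μCi.
Co-57: 1370 × (1/2)^(318/272) = 1370 × (1/2)^1.1691 ≈ 609.23 μCi.
Total = 1.4371 + 609.23 ≈ 610.67 μCi.

611 μCi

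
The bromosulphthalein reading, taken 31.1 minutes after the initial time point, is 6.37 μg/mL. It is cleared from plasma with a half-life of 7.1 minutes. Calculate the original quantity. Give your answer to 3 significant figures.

Number of half-lives elapsed: n = 31.1/7.1 ≈ 4.3803.
A₀ = A × 2^n = 6.37 × 2^4.3803 = 6.37 × 20.826 ≈ 132.66 μg/mL.

133 μg/mL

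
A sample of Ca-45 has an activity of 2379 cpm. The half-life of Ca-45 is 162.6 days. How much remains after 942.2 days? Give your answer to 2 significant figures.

43 cpm

Number of half-lives: n = 942.2/162.6 ≈ 5.7946.
Remaining = 2379 × (1/2)^5.7946 = 2379 × 0.018016 ≈ 42.86 cpm.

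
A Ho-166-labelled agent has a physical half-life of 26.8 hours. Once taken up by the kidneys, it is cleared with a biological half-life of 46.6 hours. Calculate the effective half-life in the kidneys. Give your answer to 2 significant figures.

17 hours

1/t_eff = 1/t_phys + 1/t_biol = 1/26.8 + 1/46.6 = 0.058773 per hour.
t_eff = 26.8 × 46.6 / (26.8 + 46.6) ≈ 17.015 hours.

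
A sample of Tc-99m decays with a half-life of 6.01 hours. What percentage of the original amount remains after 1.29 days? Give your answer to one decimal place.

2.8%

1.29 days = 30.96 hours.
n = 30.96/6.01 ≈ 5.1514 half-lives.
Fraction remaining = (1/2)^5.1514 ≈ 0.028136, i.e. 2.8136%.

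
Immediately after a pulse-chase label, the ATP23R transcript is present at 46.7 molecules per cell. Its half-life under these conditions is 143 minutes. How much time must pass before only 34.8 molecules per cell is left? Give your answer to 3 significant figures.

60.7 minutes

Fraction remaining = 34.8/46.7 ≈ 0.74518.
n = log₂(46.7/34.8) = ln(1.342)/ln 2 ≈ 0.42434 half-lives.
t = n × t½ = 0.42434 × 143 ≈ 60.68 minutes.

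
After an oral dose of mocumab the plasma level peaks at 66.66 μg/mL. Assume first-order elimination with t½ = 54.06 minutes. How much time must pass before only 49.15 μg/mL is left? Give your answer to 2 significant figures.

Fraction remaining = 49.15/66.66 ≈ 0.73732.
n = log₂(66.66/49.15) = ln(1.3563)/ln 2 ≈ 0.43963 half-lives.
t = n × t½ = 0.43963 × 54.06 ≈ 23.766 minutes.

24 minutes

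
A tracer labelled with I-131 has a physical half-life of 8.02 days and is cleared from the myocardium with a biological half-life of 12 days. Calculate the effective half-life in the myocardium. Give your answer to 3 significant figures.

1/t_eff = 1/t_phys + 1/t_biol = 1/8.02 + 1/12 = 0.20802 per day.
t_eff = 8.02 × 12 / (8.02 + 12) ≈ 4.8072 days.

4.81 days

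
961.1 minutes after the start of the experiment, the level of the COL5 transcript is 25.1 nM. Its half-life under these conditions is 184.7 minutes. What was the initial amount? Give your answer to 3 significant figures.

925 nM

Number of half-lives elapsed: n = 961.1/184.7 ≈ 5.2036.
A₀ = A × 2^n = 25.1 × 2^5.2036 = 25.1 × 36.85 ≈ 924.92 nM.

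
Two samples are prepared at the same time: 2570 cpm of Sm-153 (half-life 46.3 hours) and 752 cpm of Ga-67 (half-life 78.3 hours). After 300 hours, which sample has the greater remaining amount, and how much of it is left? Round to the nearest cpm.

Ga-67, 53 cpm

Sm-153: 2570 × (1/2)^6.4795 ≈ 28.801 cpm.
Ga-67: 752 × (1/2)^3.8314 ≈ 52.826 cpm.
Ga-67 has more remaining, at ≈ 52.826 cpm.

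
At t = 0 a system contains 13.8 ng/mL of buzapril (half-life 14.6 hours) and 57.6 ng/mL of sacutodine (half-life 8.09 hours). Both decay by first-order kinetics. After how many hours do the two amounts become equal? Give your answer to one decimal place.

37.4 hours

Set 13.8·(1/2)^(t/14.6) = 57.6·(1/2)^(t/8.09).
Taking log₂: log₂(13.8/57.6) = t·(1/14.6 − 1/8.09).
log₂(0.23958) = -2.0614; 1/14.6 − 1/8.09 = -0.055116.
t = -2.0614 / -0.055116 ≈ 37.401 hours.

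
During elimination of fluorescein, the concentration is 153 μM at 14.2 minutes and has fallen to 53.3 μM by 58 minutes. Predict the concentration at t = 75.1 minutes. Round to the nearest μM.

35 μM

Over Δt = 58 − 14.2 = 43.8 minutes, the level fell by a factor of 153/53.3 ≈ 2.8705.
n = log₂(2.8705) ≈ 1.5213 half-lives, so t½ = 43.8/1.5213 ≈ 28.791 minutes.
From t = 58 to t = 75.1: 53.3 × (1/2)^((75.1−58)/28.791) ≈ 35.313 μM.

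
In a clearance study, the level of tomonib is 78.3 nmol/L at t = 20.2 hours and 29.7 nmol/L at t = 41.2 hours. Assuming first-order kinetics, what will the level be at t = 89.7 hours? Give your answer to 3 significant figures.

Over Δt = 41.2 − 20.2 = 21 hours, the level fell by a factor of 78.3/29.7 ≈ 2.6364.
n = log₂(2.6364) ≈ 1.3985 half-lives, so t½ = 21/1.3985 ≈ 15.016 hours.
From t = 41.2 to t = 89.7: 29.7 × (1/2)^((89.7−41.2)/15.016) ≈ 3.1654 nmol/L.

3.17 nmol/L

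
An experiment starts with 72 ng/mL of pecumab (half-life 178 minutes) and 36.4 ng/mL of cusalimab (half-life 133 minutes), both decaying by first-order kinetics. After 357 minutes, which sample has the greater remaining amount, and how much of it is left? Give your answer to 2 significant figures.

pecumab: 72 × (1/2)^2.0056 ≈ 17.93 ng/mL.
cusalimab: 36.4 × (1/2)^2.6842 ≈ 5.6634 ng/mL.
Pecumab has more remaining, at ≈ 17.93 ng/mL.

pecumab, 18 ng/mL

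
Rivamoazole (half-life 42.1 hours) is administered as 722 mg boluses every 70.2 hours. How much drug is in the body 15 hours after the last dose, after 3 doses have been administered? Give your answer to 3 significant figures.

797 mg

The 3 doses were given 155.4, 85.2, 15 hours ago.
Total = 722·(1/2)^(155.4/42.1) + 722·(1/2)^(85.2/42.1) + 722·(1/2)^(15/42.1)
      = 55.895 + 177.55 + 564 ≈ 797.45 mg.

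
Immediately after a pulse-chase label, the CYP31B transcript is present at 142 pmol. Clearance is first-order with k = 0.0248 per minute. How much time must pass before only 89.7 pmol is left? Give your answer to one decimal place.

18.5 minutes

t½ = ln 2 / k = 0.69315 / 0.0248 ≈ 27.949 minutes.
Fraction remaining = 89.7/142 ≈ 0.63169.
n = log₂(142/89.7) = ln(1.5831)/ln 2 ≈ 0.66271 half-lives.
t = n × t½ = 0.66271 × 27.949 ≈ 18.522 minutes.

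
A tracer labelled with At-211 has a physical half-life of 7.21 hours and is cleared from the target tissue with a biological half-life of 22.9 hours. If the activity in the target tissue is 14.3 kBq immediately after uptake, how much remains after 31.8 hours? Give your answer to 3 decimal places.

1/t_eff = 1/t_phys + 1/t_biol = 1/7.21 + 1/22.9 = 0.18236 per hour.
t_eff = 7.21 × 22.9 / (7.21 + 22.9) ≈ 5.4835 hours.
Remaining = 14.3 × (1/2)^(31.8/5.4835) = 14.3 × (1/2)^5.7992 ≈ 0.25681 kBq.

0.257 kBq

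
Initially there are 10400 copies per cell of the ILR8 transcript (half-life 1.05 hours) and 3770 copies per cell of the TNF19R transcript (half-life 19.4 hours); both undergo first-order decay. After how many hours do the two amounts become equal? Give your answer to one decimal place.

1.6 hours

Set 10400·(1/2)^(t/1.05) = 3770·(1/2)^(t/19.4).
Taking log₂: log₂(10400/3770) = t·(1/1.05 − 1/19.4).
log₂(2.7586) = 1.4639; 1/1.05 − 1/19.4 = 0.90083.
t = 1.4639 / 0.90083 ≈ 1.6251 hours.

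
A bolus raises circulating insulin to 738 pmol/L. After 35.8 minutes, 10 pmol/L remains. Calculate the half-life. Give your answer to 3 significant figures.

5.77 minutes

A/A₀ = 10/738 ≈ 0.01355.
n = log₂(73.8) ≈ 6.2055 half-lives elapsed in 35.8 minutes.
t½ = 35.8/6.2055 ≈ 5.769 minutes.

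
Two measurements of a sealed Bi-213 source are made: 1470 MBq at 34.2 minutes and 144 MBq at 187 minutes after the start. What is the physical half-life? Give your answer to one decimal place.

45.6 minutes

Over Δt = 187 − 34.2 = 152.8 minutes, the level fell by a factor of 1470/144 ≈ 10.208.
n = log₂(10.208) ≈ 3.3517 half-lives, so t½ = 152.8/3.3517 ≈ 45.589 minutes.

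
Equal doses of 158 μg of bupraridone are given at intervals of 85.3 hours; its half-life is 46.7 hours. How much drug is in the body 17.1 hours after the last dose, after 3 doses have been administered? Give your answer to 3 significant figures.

The 3 doses were given 187.7, 102.4, 17.1 hours ago.
Total = 158·(1/2)^(187.7/46.7) + 158·(1/2)^(102.4/46.7) + 158·(1/2)^(17.1/46.7)
      = 9.744 + 34.561 + 122.58 ≈ 166.89 μg.

167 μg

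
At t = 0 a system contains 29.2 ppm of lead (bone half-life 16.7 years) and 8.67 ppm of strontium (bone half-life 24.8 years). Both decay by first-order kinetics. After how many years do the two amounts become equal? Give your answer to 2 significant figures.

90 years

Set 29.2·(1/2)^(t/16.7) = 8.67·(1/2)^(t/24.8).
Taking log₂: log₂(29.2/8.67) = t·(1/16.7 − 1/24.8).
log₂(3.3679) = 1.7519; 1/16.7 − 1/24.8 = 0.019558.
t = 1.7519 / 0.019558 ≈ 89.574 years.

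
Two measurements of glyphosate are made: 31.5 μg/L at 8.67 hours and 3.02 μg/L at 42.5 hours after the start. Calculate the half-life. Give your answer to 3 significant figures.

Over Δt = 42.5 − 8.67 = 33.83 hours, the level fell by a factor of 31.5/3.02 ≈ 10.43.
n = log₂(10.43) ≈ 3.3827 half-lives, so t½ = 33.83/3.3827 ≈ 10.001 hours.

10.0 hours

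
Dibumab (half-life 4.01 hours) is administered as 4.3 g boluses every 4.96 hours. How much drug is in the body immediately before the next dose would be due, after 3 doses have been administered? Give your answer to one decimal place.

The 3 doses were given 14.88, 9.92, 4.96 hours ago.
Total = 4.3·(1/2)^(14.88/4.01) + 4.3·(1/2)^(9.92/4.01) + 4.3·(1/2)^(4.96/4.01)
      = 0.32842 + 0.77406 + 1.8244 ≈ 2.9269 g.

2.9 g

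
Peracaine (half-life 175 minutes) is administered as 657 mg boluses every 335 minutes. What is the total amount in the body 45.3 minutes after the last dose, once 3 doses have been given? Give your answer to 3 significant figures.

The 3 doses were given 715.3, 380.3, 45.3 minutes ago.
Total = 657·(1/2)^(715.3/175) + 657·(1/2)^(380.3/175) + 657·(1/2)^(45.3/175)
      = 38.648 + 145.67 + 549.09 ≈ 733.41 mg.

733 mg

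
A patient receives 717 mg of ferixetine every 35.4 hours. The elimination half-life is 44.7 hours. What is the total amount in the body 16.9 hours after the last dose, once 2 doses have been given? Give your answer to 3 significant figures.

The 2 doses were given 52.3, 16.9 hours ago.
Total = 717·(1/2)^(52.3/44.7) + 717·(1/2)^(16.9/44.7)
      = 318.65 + 551.71 ≈ 870.35 mg.

870 mg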